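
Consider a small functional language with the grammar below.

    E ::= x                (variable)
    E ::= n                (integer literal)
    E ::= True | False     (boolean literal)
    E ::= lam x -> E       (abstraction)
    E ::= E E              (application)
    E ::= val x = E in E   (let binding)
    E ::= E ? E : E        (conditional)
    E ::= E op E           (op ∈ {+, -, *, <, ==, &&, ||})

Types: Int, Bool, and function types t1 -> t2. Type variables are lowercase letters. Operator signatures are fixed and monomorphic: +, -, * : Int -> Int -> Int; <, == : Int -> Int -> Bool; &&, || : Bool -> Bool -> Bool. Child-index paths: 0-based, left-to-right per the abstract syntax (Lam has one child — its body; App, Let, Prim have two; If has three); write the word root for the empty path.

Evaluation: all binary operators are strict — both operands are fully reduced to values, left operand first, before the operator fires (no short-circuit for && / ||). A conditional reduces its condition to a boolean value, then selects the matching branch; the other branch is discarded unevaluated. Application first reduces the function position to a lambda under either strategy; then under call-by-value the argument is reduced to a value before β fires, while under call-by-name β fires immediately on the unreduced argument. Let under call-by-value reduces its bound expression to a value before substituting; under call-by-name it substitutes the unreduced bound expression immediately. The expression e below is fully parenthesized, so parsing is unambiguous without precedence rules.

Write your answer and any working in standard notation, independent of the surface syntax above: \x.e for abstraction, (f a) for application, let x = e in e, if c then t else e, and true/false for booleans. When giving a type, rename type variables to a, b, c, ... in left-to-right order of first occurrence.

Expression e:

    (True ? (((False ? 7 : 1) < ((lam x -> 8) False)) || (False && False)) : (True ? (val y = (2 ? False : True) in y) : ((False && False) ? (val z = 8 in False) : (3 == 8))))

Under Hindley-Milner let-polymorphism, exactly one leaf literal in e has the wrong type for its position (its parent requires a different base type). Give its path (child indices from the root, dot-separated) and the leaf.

Answer: 2.1.0.0 : 2

Derivation:
  unify Bool ~ Bool
  unify Bool ~ Bool
  unify Int ~ Int
  unify Int ~ Int
\x._ : a -> Int
  unify a -> Int ~ Bool -> b
  unify a ~ Bool
  unify Int ~ b
_ _ : Int
  unify Int ~ Int
  unify Bool ~ Bool
  unify Bool ~ Bool
  unify Bool ~ Bool
  unify Bool ~ Bool
  unify Bool ~ Bool
  unify Int ~ Bool
  FAIL: mismatch Int ~ Bool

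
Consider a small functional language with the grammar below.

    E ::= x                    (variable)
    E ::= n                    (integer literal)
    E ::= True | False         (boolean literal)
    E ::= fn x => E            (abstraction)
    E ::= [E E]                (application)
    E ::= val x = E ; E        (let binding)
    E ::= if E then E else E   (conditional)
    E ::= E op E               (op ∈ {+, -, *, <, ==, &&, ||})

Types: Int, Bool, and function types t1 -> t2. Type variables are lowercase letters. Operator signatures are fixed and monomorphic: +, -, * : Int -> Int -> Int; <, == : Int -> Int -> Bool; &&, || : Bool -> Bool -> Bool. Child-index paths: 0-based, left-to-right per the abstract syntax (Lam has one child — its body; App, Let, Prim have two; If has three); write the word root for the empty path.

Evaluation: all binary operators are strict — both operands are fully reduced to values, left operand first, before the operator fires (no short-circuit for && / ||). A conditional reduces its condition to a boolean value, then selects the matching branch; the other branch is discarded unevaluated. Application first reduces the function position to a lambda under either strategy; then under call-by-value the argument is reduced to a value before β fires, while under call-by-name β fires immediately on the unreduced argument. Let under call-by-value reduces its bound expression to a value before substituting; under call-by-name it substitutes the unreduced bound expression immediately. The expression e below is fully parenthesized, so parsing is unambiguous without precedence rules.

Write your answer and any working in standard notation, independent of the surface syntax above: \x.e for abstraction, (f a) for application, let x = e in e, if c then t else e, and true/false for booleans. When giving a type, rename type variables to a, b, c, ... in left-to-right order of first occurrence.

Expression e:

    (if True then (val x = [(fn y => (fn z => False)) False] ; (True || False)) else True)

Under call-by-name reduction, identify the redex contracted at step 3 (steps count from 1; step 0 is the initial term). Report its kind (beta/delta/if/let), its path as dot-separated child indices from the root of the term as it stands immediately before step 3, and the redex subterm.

Working:
step 0: (if true then (let x = ((\y.(\z.false)) false) in (true || false)) else true)
step 1: [if@root] (let x = ((\y.(\z.false)) false) in (true || false))
step 2: [let@root] (true || false)
step 3: [delta@root] true

Answer: delta at root : (true || false)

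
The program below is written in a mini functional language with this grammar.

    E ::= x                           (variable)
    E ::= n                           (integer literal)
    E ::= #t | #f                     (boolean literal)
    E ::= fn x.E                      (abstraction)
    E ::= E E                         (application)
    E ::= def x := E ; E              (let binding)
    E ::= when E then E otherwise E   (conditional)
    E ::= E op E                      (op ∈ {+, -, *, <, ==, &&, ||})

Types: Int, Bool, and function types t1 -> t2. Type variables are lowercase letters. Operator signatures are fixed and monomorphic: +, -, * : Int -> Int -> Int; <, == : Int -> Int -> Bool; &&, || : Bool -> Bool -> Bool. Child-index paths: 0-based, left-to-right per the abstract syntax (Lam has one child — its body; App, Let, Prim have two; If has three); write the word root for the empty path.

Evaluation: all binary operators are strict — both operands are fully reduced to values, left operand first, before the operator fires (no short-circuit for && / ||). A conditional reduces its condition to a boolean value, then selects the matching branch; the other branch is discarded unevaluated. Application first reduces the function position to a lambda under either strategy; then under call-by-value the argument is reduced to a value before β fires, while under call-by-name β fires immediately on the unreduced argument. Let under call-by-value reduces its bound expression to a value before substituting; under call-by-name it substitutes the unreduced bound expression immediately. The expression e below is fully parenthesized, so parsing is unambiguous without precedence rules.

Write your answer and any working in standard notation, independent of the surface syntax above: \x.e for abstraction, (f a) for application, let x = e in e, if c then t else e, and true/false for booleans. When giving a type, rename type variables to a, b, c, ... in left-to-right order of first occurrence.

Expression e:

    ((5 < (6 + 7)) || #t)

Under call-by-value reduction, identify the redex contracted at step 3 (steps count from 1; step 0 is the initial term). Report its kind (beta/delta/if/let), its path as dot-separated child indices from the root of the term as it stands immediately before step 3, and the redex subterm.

Answer: delta at root : (true || true)

Working:
step 0: ((5 < (6 + 7)) || true)
step 1: [delta@0.1] ((5 < 13) || true)
step 2: [delta@0] (true || true)
step 3: [delta@root] true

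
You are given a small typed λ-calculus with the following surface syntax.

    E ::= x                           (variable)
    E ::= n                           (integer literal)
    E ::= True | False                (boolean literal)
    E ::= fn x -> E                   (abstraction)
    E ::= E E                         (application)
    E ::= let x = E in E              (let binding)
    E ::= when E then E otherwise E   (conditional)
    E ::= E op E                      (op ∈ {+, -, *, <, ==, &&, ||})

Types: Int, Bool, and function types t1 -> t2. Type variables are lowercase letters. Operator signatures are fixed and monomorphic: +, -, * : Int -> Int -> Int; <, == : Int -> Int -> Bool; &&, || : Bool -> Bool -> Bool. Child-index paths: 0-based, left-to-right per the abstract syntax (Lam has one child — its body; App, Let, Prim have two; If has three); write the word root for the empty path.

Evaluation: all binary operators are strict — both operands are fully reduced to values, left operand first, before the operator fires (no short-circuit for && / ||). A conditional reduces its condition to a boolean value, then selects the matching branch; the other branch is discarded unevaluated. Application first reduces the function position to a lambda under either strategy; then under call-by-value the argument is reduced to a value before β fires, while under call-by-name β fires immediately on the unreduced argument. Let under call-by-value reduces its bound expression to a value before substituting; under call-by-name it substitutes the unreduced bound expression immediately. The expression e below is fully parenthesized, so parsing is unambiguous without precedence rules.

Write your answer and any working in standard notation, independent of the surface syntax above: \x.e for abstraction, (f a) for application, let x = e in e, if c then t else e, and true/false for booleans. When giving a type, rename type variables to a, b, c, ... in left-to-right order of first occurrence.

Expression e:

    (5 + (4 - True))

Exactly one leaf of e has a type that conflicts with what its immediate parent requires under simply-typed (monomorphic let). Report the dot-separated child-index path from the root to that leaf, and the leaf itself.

Working:
  unify Int ~ Int
  unify Int ~ Int
  unify Bool ~ Int
  FAIL: mismatch Bool ~ Int

Answer: 1.1 : true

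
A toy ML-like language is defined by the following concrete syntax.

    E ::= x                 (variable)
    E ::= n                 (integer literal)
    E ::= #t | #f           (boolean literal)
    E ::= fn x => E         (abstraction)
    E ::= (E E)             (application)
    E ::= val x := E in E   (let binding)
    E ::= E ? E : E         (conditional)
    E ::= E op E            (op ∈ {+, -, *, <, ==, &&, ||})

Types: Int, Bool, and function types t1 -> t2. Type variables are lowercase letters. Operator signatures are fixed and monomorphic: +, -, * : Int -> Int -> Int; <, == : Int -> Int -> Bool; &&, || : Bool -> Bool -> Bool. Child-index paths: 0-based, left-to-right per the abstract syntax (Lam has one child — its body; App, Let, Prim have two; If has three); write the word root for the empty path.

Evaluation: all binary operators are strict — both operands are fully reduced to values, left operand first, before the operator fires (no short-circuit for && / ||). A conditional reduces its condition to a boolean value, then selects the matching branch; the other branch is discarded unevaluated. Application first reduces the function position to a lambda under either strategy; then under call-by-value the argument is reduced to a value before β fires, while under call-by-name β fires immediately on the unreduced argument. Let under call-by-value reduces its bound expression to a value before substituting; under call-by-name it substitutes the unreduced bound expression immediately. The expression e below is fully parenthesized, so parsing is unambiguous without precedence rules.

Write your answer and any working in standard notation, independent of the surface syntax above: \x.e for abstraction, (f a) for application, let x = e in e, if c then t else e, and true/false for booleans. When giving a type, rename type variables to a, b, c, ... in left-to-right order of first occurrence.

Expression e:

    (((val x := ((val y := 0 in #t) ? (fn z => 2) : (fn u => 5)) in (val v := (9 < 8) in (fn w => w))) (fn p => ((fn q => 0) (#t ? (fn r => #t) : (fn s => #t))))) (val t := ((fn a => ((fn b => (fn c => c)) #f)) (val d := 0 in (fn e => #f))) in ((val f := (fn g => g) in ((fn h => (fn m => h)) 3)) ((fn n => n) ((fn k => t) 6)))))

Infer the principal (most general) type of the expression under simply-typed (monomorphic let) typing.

Trace:
let y : Int
  unify Bool ~ Bool
\z._ : a -> Int
\u._ : b -> Int
  unify a -> Int ~ b -> Int
  unify a ~ b
  unify Int ~ Int
let x : b -> Int
  unify Int ~ Int
  unify Int ~ Int
let v : Bool
w : c
\w._ : c -> c
\q._ : e -> Int
  unify Bool ~ Bool
\r._ : f -> Bool
\s._ : g -> Bool
  unify f -> Bool ~ g -> Bool
  unify f ~ g
  unify Bool ~ Bool
  unify e -> Int ~ (g -> Bool) -> h
  unify e ~ g -> Bool
  unify Int ~ h
_ _ : Int
\p._ : d -> Int
  unify c -> c ~ (d -> Int) -> i
  unify c ~ d -> Int
  unify d -> Int ~ i
_ _ : d -> Int
c : l
\c._ : l -> l
\b._ : k -> l -> l
  unify k -> l -> l ~ Bool -> m
  unify k ~ Bool
  unify l -> l ~ m
_ _ : l -> l
\a._ : j -> l -> l
let d : Int
\e._ : n -> Bool
  unify j -> l -> l ~ (n -> Bool) -> o
  unify j ~ n -> Bool
  unify l -> l ~ o
_ _ : l -> l
let t : l -> l
g : p
\g._ : p -> p
let f : p -> p
h : q
\m._ : r -> q
\h._ : q -> r -> q
  unify q -> r -> q ~ Int -> s
  unify q ~ Int
  unify r -> Int ~ s
_ _ : r -> Int
n : t
\n._ : t -> t
t : l -> l
\k._ : u -> l -> l
  unify u -> l -> l ~ Int -> v
  unify u ~ Int
  unify l -> l ~ v
_ _ : l -> l
  unify t -> t ~ (l -> l) -> w
  unify t ~ l -> l
  unify l -> l ~ w
_ _ : l -> l
  unify r -> Int ~ (l -> l) -> x
  unify r ~ l -> l
  unify Int ~ x
_ _ : Int
  unify d -> Int ~ Int -> y
  unify d ~ Int
  unify Int ~ y
_ _ : Int

Answer: Int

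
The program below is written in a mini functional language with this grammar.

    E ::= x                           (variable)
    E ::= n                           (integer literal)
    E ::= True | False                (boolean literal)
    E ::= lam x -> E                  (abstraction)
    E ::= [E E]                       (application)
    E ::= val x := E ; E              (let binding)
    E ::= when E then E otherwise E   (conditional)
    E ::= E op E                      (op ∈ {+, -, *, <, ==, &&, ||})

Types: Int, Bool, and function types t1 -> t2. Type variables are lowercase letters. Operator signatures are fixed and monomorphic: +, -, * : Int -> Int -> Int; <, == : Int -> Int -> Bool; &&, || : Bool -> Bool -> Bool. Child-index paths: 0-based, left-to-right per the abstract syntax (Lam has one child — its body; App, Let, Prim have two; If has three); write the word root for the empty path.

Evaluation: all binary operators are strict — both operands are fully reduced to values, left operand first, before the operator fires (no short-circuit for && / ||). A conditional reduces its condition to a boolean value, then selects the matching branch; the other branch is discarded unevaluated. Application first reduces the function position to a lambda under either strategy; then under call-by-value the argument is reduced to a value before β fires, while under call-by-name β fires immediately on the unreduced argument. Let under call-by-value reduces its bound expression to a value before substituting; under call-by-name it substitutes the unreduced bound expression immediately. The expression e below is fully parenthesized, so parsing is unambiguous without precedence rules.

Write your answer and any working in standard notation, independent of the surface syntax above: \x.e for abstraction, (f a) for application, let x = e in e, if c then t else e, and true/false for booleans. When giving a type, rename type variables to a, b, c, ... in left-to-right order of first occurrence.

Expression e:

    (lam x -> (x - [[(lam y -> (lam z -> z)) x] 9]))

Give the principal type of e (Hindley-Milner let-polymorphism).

Working:
x : a
  unify a ~ Int
z : c
\z._ : c -> c
\y._ : b -> c -> c
x : Int
  unify b -> c -> c ~ Int -> d
  unify b ~ Int
  unify c -> c ~ d
_ _ : c -> c
  unify c -> c ~ Int -> e
  unify c ~ Int
  unify Int ~ e
_ _ : Int
  unify Int ~ Int
\x._ : Int -> Int

Answer: Int -> Int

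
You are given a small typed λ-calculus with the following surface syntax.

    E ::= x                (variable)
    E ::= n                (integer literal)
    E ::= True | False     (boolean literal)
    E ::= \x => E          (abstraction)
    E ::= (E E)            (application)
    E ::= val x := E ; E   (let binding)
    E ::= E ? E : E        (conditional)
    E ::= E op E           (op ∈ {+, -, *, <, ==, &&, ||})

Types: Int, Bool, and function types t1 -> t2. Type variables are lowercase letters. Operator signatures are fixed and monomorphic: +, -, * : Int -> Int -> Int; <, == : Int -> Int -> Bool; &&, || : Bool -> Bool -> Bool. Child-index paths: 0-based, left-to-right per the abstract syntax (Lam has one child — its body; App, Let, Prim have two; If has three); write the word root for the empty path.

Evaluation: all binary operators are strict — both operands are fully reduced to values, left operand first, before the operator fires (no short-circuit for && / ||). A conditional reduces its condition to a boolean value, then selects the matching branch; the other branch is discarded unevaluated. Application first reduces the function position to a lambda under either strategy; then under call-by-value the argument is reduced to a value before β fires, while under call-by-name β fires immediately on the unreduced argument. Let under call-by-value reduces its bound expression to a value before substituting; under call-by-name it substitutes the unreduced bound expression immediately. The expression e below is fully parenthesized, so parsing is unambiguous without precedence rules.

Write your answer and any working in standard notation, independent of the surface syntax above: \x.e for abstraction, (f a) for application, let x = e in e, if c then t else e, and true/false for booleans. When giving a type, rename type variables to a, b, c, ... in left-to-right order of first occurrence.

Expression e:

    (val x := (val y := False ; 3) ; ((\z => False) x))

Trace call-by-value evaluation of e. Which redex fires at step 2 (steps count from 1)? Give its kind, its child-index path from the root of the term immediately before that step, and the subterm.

Trace:
step 0: (let x = (let y = false in 3) in ((\z.false) x))
step 1: [let@0] (let x = 3 in ((\z.false) x))
step 2: [let@root] ((\z.false) 3)

Answer: let at root : (let x = 3 in ((\z.false) x))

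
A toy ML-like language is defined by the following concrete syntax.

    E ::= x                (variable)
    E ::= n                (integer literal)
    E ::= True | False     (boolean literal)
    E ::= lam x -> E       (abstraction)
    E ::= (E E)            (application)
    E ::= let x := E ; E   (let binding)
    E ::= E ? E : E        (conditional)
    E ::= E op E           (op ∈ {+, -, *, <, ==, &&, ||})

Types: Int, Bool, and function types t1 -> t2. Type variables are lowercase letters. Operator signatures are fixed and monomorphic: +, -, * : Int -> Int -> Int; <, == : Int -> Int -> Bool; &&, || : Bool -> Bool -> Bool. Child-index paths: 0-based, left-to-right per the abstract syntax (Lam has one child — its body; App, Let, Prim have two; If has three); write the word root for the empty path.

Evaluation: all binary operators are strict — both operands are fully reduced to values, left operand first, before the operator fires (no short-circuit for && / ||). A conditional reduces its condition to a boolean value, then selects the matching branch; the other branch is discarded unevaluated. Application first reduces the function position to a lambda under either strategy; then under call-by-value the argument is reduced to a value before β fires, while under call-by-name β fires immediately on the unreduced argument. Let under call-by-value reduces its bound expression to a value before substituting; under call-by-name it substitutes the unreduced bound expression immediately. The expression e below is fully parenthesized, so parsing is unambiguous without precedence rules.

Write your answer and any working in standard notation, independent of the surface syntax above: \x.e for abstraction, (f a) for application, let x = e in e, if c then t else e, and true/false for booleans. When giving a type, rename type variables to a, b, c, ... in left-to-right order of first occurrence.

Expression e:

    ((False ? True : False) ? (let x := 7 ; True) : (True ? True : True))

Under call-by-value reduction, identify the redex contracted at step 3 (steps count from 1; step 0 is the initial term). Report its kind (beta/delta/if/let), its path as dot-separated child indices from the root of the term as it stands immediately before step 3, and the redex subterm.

Trace:
step 0: (if (if false then true else false) then (let x = 7 in true) else (if true then true else true))
step 1: [if@0] (if false then (let x = 7 in true) else (if true then true else true))
step 2: [if@root] (if true then true else true)
step 3: [if@root] true

Answer: if at root : (if true then true else true)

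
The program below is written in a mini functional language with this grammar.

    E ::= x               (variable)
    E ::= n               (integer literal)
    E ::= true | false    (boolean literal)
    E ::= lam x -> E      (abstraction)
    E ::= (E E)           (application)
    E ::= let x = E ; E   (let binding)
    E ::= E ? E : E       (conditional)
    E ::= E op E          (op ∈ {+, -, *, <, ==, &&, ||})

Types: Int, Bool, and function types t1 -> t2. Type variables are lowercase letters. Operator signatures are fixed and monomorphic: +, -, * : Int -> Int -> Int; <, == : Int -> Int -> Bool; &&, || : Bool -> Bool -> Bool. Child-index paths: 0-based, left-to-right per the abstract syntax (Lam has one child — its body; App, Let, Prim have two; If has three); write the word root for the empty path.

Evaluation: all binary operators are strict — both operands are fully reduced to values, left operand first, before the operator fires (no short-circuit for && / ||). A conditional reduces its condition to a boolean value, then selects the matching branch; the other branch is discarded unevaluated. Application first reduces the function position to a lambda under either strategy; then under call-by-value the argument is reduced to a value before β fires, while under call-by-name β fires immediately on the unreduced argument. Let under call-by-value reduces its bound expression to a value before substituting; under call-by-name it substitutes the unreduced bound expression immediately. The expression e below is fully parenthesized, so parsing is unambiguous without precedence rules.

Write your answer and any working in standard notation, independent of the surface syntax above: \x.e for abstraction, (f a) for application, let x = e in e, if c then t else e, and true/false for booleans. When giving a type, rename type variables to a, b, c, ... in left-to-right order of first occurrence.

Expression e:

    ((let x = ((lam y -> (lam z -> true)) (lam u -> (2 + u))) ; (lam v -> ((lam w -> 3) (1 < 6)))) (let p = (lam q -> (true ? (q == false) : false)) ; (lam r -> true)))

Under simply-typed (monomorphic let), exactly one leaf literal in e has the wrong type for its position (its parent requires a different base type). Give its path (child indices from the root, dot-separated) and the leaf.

Answer: 1.0.0.1.1 : false

Derivation:
\z._ : b -> Bool
\y._ : a -> b -> Bool
  unify Int ~ Int
u : c
  unify c ~ Int
\u._ : Int -> Int
  unify a -> b -> Bool ~ (Int -> Int) -> d
  unify a ~ Int -> Int
  unify b -> Bool ~ d
_ _ : b -> Bool
let x : b -> Bool
\w._ : f -> Int
  unify Int ~ Int
  unify Int ~ Int
  unify f -> Int ~ Bool -> g
  unify f ~ Bool
  unify Int ~ g
_ _ : Int
\v._ : e -> Int
  unify Bool ~ Bool
q : h
  unify h ~ Int
  unify Bool ~ Int
  FAIL: mismatch Bool ~ Int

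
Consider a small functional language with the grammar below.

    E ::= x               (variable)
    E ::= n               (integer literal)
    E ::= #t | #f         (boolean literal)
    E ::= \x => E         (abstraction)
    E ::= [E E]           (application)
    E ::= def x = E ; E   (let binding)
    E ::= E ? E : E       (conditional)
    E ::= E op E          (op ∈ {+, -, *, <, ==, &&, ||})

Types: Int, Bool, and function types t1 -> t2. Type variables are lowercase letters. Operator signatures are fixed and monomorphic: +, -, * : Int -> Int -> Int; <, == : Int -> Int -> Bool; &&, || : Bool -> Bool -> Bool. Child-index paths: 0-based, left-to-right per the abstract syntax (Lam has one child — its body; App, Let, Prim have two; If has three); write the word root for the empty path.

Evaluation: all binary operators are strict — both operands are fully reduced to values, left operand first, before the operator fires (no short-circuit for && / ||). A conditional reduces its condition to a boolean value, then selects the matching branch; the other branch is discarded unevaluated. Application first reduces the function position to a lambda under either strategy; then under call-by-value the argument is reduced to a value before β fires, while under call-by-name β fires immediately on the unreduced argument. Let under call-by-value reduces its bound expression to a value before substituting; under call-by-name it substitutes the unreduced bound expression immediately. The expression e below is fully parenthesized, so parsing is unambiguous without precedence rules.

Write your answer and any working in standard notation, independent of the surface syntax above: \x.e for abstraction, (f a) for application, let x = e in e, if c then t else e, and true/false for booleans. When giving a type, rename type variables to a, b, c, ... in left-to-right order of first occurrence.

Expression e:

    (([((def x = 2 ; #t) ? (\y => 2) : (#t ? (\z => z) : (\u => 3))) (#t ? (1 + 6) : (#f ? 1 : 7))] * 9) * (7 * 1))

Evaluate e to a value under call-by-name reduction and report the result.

Answer: 126

Trace:
step 0: ((((if (let x = 2 in true) then (\y.2) else (if true then (\z.z) else (\u.3))) (if true then (1 + 6) else (if false then 1 else 7))) * 9) * (7 * 1))
step 1: [let@0.0.0.0] ((((if true then (\y.2) else (if true then (\z.z) else (\u.3))) (if true then (1 + 6) else (if false then 1 else 7))) * 9) * (7 * 1))
step 2: [if@0.0.0] ((((\y.2) (if true then (1 + 6) else (if false then 1 else 7))) * 9) * (7 * 1))
step 3: [beta@0.0] ((2 * 9) * (7 * 1))
step 4: [delta@0] (18 * (7 * 1))
step 5: [delta@1] (18 * 7)
step 6: [delta@root] 126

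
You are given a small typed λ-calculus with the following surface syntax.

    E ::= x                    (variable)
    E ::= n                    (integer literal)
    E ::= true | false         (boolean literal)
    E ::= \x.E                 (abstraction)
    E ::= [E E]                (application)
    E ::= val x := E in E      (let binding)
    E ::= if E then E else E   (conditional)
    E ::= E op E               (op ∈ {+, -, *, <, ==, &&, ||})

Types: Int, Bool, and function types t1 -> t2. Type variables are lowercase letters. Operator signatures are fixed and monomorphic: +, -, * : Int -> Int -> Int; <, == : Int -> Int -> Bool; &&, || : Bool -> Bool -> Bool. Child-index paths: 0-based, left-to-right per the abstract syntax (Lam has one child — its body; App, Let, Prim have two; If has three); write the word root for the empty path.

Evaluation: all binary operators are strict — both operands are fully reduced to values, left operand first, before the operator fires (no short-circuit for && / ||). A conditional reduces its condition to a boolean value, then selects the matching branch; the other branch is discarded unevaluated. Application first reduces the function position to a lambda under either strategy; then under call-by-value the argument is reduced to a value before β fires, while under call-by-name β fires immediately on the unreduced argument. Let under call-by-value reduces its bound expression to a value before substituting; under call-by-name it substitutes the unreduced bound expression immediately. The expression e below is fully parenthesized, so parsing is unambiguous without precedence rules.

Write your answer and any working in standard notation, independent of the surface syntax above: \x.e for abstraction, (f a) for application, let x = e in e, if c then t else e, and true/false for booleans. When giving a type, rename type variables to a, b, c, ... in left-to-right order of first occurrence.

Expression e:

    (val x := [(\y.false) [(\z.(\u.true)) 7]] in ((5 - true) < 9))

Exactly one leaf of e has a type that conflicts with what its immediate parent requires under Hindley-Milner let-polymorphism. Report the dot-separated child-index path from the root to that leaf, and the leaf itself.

Answer: 1.0.1 : true

Trace:
\y._ : a -> Bool
\u._ : c -> Bool
\z._ : b -> c -> Bool
  unify b -> c -> Bool ~ Int -> d
  unify b ~ Int
  unify c -> Bool ~ d
_ _ : c -> Bool
  unify a -> Bool ~ (c -> Bool) -> e
  unify a ~ c -> Bool
  unify Bool ~ e
_ _ : Bool
let x : Bool
  unify Int ~ Int
  unify Bool ~ Int
  FAIL: mismatch Bool ~ Int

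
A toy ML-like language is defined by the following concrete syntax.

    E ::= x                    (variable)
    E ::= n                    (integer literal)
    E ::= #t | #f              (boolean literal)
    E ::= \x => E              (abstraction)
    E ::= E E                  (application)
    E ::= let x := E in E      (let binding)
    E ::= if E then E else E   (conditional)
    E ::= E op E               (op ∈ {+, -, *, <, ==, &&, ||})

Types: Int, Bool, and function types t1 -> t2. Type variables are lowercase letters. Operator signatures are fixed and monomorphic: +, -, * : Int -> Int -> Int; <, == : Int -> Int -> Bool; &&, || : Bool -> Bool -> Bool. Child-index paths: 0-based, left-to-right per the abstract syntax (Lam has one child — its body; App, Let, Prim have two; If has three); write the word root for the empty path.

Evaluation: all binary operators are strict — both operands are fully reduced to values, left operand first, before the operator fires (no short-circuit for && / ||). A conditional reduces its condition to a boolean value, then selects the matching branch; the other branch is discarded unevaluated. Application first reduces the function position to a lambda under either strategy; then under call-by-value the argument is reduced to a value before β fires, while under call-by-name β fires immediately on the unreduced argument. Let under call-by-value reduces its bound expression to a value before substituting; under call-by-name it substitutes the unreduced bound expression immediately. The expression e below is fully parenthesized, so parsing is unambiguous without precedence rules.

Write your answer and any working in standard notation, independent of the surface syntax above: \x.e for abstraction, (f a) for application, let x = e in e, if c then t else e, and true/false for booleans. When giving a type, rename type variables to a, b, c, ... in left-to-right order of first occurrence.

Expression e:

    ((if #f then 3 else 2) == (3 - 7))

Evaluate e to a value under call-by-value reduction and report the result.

Working:
step 0: ((if false then 3 else 2) == (3 - 7))
step 1: [if@0] (2 == (3 - 7))
step 2: [delta@1] (2 == -4)
step 3: [delta@root] false

Answer: false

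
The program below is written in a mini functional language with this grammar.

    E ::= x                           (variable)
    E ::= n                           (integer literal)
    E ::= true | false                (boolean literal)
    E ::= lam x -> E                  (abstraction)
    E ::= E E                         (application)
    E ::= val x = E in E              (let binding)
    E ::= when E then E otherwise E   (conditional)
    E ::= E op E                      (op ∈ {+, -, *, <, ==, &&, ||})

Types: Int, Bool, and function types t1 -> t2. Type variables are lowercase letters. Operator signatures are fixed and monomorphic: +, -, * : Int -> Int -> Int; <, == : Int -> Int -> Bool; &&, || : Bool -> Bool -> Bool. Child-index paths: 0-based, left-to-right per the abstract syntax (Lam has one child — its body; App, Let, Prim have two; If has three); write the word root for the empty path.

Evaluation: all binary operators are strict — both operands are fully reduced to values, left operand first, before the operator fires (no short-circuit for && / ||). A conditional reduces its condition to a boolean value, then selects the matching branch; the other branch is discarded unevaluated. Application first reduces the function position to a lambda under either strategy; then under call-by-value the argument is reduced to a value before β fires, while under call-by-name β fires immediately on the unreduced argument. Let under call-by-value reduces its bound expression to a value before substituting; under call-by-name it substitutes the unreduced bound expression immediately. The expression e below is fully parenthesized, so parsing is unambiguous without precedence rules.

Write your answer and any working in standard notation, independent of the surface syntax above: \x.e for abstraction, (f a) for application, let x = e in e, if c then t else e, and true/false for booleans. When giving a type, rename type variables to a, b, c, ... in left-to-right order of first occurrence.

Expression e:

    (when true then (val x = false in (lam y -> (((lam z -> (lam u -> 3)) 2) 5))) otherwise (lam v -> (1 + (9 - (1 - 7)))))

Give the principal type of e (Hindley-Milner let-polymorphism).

Answer: a -> Int

Trace:
  unify Bool ~ Bool
let x : Bool
\u._ : c -> Int
\z._ : b -> c -> Int
  unify b -> c -> Int ~ Int -> d
  unify b ~ Int
  unify c -> Int ~ d
_ _ : c -> Int
  unify c -> Int ~ Int -> e
  unify c ~ Int
  unify Int ~ e
_ _ : Int
\y._ : a -> Int
  unify Int ~ Int
  unify Int ~ Int
  unify Int ~ Int
  unify Int ~ Int
  unify Int ~ Int
  unify Int ~ Int
\v._ : f -> Int
  unify a -> Int ~ f -> Int
  unify a ~ f
  unify Int ~ Int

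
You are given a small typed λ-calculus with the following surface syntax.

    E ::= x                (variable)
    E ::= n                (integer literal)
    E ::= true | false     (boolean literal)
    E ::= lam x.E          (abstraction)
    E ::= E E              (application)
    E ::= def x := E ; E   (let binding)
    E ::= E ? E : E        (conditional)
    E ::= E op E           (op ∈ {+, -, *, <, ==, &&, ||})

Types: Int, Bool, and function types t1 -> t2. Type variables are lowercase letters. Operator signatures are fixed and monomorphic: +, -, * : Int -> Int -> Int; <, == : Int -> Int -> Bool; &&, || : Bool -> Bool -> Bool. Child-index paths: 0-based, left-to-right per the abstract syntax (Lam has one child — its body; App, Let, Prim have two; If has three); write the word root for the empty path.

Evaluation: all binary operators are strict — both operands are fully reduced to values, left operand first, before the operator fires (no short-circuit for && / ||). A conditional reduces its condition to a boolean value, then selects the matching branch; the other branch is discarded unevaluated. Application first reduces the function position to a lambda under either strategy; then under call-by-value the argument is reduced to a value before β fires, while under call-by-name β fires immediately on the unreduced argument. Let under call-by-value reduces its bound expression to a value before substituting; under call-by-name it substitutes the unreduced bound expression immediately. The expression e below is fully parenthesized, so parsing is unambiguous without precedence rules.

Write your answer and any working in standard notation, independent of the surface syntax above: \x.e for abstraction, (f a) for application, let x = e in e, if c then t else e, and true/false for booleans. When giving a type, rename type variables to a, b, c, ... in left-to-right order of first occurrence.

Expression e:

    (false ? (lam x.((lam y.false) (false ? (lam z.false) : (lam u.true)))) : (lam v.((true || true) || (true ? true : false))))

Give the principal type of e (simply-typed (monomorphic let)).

Answer: a -> Bool

Derivation:
  unify Bool ~ Bool
\y._ : b -> Bool
  unify Bool ~ Bool
\z._ : c -> Bool
\u._ : d -> Bool
  unify c -> Bool ~ d -> Bool
  unify c ~ d
  unify Bool ~ Bool
  unify b -> Bool ~ (d -> Bool) -> e
  unify b ~ d -> Bool
  unify Bool ~ e
_ _ : Bool
\x._ : a -> Bool
  unify Bool ~ Bool
  unify Bool ~ Bool
  unify Bool ~ Bool
  unify Bool ~ Bool
  unify Bool ~ Bool
  unify Bool ~ Bool
\v._ : f -> Bool
  unify a -> Bool ~ f -> Bool
  unify a ~ f
  unify Bool ~ Bool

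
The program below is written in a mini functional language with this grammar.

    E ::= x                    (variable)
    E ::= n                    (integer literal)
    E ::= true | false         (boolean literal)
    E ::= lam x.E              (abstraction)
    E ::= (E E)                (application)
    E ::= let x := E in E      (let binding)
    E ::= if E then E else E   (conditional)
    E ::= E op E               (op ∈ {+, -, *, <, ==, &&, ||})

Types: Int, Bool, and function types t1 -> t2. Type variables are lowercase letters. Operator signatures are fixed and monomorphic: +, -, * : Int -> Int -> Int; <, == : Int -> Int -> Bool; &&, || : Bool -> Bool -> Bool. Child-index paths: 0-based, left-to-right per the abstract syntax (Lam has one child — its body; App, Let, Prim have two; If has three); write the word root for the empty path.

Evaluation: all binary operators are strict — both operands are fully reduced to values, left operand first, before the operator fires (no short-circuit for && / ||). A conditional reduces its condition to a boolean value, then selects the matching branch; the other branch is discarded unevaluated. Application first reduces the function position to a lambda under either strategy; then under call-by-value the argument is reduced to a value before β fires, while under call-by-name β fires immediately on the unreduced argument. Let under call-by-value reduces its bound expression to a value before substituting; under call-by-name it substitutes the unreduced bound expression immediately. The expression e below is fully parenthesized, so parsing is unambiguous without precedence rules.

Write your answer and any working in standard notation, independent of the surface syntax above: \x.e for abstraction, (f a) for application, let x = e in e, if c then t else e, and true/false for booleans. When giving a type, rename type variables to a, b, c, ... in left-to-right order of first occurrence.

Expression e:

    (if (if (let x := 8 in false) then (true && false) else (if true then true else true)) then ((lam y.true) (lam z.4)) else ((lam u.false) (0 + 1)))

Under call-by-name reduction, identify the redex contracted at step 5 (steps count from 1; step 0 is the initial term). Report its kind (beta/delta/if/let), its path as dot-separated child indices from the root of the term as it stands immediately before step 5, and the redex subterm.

Trace:
step 0: (if (if (let x = 8 in false) then (true && false) else (if true then true else true)) then ((\y.true) (\z.4)) else ((\u.false) (0 + 1)))
step 1: [let@0.0] (if (if false then (true && false) else (if true then true else true)) then ((\y.true) (\z.4)) else ((\u.false) (0 + 1)))
step 2: [if@0] (if (if true then true else true) then ((\y.true) (\z.4)) else ((\u.false) (0 + 1)))
step 3: [if@0] (if true then ((\y.true) (\z.4)) else ((\u.false) (0 + 1)))
step 4: [if@root] ((\y.true) (\z.4))
step 5: [beta@root] true

Answer: beta at root : ((\y.true) (\z.4))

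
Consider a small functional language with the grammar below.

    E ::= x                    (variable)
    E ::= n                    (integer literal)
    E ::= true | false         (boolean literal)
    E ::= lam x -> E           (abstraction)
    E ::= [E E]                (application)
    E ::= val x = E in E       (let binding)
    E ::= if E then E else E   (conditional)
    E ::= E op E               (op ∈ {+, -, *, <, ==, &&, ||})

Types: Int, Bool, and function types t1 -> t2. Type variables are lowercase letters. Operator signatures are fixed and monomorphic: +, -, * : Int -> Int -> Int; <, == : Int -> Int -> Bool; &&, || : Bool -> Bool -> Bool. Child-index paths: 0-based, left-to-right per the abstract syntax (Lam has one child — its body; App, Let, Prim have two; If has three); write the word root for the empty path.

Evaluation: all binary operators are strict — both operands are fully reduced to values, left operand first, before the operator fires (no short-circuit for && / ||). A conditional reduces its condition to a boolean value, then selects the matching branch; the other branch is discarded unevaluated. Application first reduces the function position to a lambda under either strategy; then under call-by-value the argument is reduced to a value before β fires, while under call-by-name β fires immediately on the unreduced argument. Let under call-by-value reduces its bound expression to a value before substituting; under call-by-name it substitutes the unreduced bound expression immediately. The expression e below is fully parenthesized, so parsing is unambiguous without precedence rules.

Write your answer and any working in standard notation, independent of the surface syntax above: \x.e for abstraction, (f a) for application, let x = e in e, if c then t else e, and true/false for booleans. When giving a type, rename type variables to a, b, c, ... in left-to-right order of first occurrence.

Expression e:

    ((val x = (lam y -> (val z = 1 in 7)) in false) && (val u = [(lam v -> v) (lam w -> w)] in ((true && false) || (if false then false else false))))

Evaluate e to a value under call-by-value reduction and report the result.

Trace:
step 0: ((let x = (\y.(let z = 1 in 7)) in false) && (let u = ((\v.v) (\w.w)) in ((true && false) || (if false then false else false))))
step 1: [let@0] (false && (let u = ((\v.v) (\w.w)) in ((true && false) || (if false then false else false))))
step 2: [beta@1.0] (false && (let u = (\w.w) in ((true && false) || (if false then false else false))))
step 3: [let@1] (false && ((true && false) || (if false then false else false)))
step 4: [delta@1.0] (false && (false || (if false then false else false)))
step 5: [if@1.1] (false && (false || false))
step 6: [delta@1] (false && false)
step 7: [delta@root] false

Answer: false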